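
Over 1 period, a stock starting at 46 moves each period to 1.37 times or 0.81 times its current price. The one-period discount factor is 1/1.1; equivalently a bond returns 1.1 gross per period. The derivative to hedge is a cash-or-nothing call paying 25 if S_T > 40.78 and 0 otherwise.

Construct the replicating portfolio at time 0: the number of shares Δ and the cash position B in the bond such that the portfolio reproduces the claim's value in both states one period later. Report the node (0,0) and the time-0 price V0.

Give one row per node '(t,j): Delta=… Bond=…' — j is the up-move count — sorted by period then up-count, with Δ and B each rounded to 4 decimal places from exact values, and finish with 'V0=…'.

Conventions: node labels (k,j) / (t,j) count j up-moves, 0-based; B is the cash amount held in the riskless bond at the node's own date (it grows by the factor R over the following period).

Since d<R<u, set p* = (R−d)/(u−d) = 0.5179; price each node as the discounted p*-expectation of its children.
Payoffs at expiry: V(1,0)=0.0000, V(1,1)=25.0000
(0,0): S=46.0000. Δ = (V_up−V_dn)/(S_up−S_dn) = (25.0000−0.0000)/(63.0200−37.2600) = 0.9705. V = [p*·25.0000 + (1−p*)·0.0000]/1.1 = 11.7695. B = V − Δ·S = -32.8734.
Verification: the root portfolio costs Δ(0,0)·S0 + B(0,0) = 11.7695, matching V0.

(0,0): Delta=0.9705 Bond=-32.8734
V0=11.7695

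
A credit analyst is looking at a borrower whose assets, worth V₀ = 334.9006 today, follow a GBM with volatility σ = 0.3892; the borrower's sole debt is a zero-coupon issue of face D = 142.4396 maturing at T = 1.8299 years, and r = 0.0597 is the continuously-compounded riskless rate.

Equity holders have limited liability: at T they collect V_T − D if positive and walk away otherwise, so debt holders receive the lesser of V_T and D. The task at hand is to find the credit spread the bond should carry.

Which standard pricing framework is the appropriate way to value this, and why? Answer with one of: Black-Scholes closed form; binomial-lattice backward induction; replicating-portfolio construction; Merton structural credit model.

Key observation: the data describe a firm's assets (V₀ = 334.9006, GBM) and a single zero-coupon debt of face 142.4396, so credit quantities follow from equity-as-call in the structural model.

framework: Merton structural credit model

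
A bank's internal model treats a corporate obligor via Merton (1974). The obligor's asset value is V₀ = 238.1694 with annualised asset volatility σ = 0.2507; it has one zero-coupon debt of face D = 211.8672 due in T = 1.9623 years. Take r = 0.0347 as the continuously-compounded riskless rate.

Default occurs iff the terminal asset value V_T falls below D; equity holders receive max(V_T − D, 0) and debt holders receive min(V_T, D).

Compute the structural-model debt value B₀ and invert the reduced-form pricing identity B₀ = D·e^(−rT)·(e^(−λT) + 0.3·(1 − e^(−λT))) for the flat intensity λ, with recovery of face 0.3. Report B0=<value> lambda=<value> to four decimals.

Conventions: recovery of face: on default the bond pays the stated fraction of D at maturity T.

Apply the equity-as-call identities (strike 211.8672, horizon 1.9623 years):
d₁ = [ln(V₀/D) + (r + σ²/2)T] / (σ√T)
   = [ln(238.1694/211.8672) + (0.0347 + 0.5·0.2507²)·1.9623] / (0.2507·√1.9623)
   = [0.117023 + 0.129758] / 0.351186 = 0.702705
d₂ = d₁ − σ√T = 0.702705 − 0.351186 = 0.351519
N(d₁) = 0.758880,  N(d₂) = 0.637401,  e^(−rT) = 0.934175
E₀ = V₀·N(d₁) − D·e^(−rT)·N(d₂)
   = 238.1694·0.758880 − 211.8672·0.934175·0.637401 = 54.587102
B₀ = V₀ − E₀ = 238.1694 − 54.587102 = 183.582298
e^(−λT) = (B₀·e^(rT)/D − 0.3)/(1 − 0.3) = (183.5823·1.070464/211.8672 − 0.3)/0.7 = 0.89650503
λ = −ln(0.89650503)/1.9623 = 0.055675

B0=183.5823 lambda=0.0557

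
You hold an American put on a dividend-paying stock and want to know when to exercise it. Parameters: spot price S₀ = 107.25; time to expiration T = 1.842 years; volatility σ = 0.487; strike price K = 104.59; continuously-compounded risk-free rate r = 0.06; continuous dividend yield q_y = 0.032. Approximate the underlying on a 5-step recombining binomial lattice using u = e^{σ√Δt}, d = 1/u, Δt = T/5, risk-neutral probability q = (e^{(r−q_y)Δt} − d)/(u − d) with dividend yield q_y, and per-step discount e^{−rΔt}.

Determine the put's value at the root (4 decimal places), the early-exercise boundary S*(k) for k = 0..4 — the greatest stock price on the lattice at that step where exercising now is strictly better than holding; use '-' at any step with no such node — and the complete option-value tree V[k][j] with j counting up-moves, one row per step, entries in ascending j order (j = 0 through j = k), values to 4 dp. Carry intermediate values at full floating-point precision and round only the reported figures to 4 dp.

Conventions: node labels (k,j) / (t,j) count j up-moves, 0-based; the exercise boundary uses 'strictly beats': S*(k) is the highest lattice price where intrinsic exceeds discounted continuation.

Δt=0.36840, u=1.34392, d=0.74409, q=0.44392, disc=e^(-rΔt)=0.97814
k=5 terminal: V=max(K-S,0) → 80.1257 60.4046 24.7860 0.0000 0.0000 0.0000
k=4: j=0 S=32.8780 intr=71.7120 cont=69.8108 V=71.7120[EX]; j=1 S=59.3816 intr=45.2084 cont=43.6179 V=45.2084[EX]; j=2 S=107.2500 intr=0.0000 cont=13.4816 V=13.4816[hold]; j=3 S=193.7059 intr=0.0000 cont=0.0000 V=0.0000[hold]; j=4 S=349.8554 intr=0.0000 cont=0.0000 V=0.0000[hold]  S*(4)=59.3816
k=3: j=0 S=44.1854 intr=60.4046 cont=58.6359 V=60.4046[EX]; j=1 S=79.8040 intr=24.7860 cont=30.4438 V=30.4438[hold]; j=2 S=144.1352 intr=0.0000 cont=7.3330 V=7.3330[hold]; j=3 S=260.3249 intr=0.0000 cont=0.0000 V=0.0000[hold]  S*(3)=44.1854
k=2: j=0 S=59.3816 intr=45.2084 cont=46.0746 V=46.0746[hold]; j=1 S=107.2500 intr=0.0000 cont=19.7431 V=19.7431[hold]; j=2 S=193.7059 intr=0.0000 cont=3.9886 V=3.9886[hold]  S*(2)=-
k=1: j=0 S=79.8040 intr=24.7860 cont=33.6337 V=33.6337[hold]; j=1 S=144.1352 intr=0.0000 cont=12.4706 V=12.4706[hold]  S*(1)=-
k=0: j=0 S=107.2500 intr=0.0000 cont=23.7091 V=23.7091[hold]  S*(0)=-

price = 23.7091
boundary = - - - 44.1854 59.3816
tree:
23.7091
33.6337 12.4706
46.0746 19.7431 3.9886
60.4046 30.4438 7.3330 0.0000
71.7120 45.2084 13.4816 0.0000 0.0000
80.1257 60.4046 24.7860 0.0000 0.0000 0.0000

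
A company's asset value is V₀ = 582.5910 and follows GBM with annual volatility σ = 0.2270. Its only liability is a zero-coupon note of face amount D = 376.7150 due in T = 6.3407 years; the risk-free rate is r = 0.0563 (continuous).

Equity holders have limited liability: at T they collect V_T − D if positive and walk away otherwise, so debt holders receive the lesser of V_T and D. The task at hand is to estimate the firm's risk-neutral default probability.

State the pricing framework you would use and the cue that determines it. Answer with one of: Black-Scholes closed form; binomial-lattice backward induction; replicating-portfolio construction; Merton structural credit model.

Key observation: a levered firm with one bullet debt due at 6.3407 years is the canonical structural-credit setup: equity is a call on the firm's assets struck at the face value.

framework: Merton structural credit model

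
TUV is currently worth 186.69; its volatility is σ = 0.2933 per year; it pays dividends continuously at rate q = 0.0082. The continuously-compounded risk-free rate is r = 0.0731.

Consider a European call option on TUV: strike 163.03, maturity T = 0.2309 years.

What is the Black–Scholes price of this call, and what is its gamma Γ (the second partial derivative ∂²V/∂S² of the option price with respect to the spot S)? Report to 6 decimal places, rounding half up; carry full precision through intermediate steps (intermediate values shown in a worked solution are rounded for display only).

σ√T = 0.2933·√0.2309 = 0.140937
d₁ = (ln(S/K) + (r−q+σ²/2)T) / (σ√T) = (ln(186.69/163.03) + (0.0731−0.0082+0.2933²/2)·0.2309) / 0.140937 = (0.135515 + 0.024917) / 0.140937 = 1.138329
d₂ = d₁ − σ√T = 1.138329 − 0.140937 = 0.997392
e^{−rT} = 0.983263
e^{−qT} = 0.998108
N(d₁) = 0.872508,  N(d₂) = 0.840713
Call price V = S·e^{−qT}·N(d₁) − K·e^{−rT}·N(d₂) = 162.580462 − 134.767395 = 27.813067
φ(d₁) = (1/√(2π))·e^{−d₁²/2} = 0.208705
Γ = e^{−qT}·φ(d₁) / (S·σ·√T) = 0.007917

price = 27.813067
Γ = 0.007917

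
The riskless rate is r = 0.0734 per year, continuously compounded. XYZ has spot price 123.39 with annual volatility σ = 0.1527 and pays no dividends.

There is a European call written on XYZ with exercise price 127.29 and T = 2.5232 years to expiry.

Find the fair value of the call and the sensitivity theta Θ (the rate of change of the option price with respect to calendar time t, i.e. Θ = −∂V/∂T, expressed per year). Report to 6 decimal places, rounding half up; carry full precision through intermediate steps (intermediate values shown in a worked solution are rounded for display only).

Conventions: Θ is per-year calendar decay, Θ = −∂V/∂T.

σ√T = 0.1527·√2.5232 = 0.242558
d₁ = (ln(S/K) + (r+σ²/2)T) / (σ√T) = (ln(123.39/127.29) + (0.0734+0.1527²/2)·2.5232) / 0.242558 = (-0.031118 + 0.214620) / 0.242558 = 0.756530
d₂ = d₁ − σ√T = 0.756530 − 0.242558 = 0.513972
e^{−rT} = 0.830936
N(d₁) = 0.775334,  N(d₂) = 0.696364
Call price V = S·N(d₁) − K·e^{−rT}·N(d₂) = 95.668494 − 73.654321 = 22.014172
φ(d₁) = (1/√(2π))·e^{−d₁²/2} = 0.299660
Θ = −S·φ(d₁)·σ/(2√T) − r·K·e^{−rT}·N(d₂) = −1.777222 − 5.406227 = -7.183449

price = 22.014172
Θ = -7.183449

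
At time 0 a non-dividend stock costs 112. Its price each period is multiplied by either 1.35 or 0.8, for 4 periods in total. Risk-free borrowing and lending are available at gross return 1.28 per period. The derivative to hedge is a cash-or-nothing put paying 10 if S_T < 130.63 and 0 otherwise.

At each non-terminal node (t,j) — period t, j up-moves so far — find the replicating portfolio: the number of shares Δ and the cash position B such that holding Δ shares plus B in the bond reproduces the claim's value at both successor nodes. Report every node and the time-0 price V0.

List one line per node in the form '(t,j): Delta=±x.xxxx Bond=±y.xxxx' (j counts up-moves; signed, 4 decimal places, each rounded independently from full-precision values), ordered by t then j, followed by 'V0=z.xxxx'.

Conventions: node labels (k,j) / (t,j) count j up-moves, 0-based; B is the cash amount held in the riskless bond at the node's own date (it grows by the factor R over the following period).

(0,0): Delta=-0.0033 Bond=0.3955
(1,0): Delta=-0.0275 Bond=2.6773
(1,1): Delta=-0.0012 Bond=0.1896
(2,0): Delta=-0.1729 Bond=13.8514
(2,1): Delta=-0.0149 Bond=1.9067
(2,2): Delta=0.0000 Bond=0.0000
(3,0): Delta=0.0000 Bond=7.8125
(3,1): Delta=-0.1879 Bond=19.1761
(3,2): Delta=0.0000 Bond=0.0000
(3,3): Delta=0.0000 Bond=0.0000
V0=0.0278

Under the risk-neutral measure, an up-move has probability p* = (R−d)/(u−d) = 0.8727 and values discount at R = 1.28.
Expiry values: V(4,0)=10.0000, V(4,1)=10.0000, V(4,2)=0.0000, V(4,3)=0.0000, V(4,4)=0.0000
Node (3,0) S=57.3440: V=(p*·10.0000+(1−p*)·10.0000)/1.28=7.8125; Δ=(10.0000−10.0000)/(77.4144−45.8752)=0.0000; B=V−Δ·S=7.8125
Node (3,1) S=96.7680: V=(p*·0.0000+(1−p*)·10.0000)/1.28=0.9943; Δ=(0.0000−10.0000)/(130.6368−77.4144)=-0.1879; B=V−Δ·S=19.1761
Node (3,2) S=163.2960: V=(p*·0.0000+(1−p*)·0.0000)/1.28=0.0000; Δ=(0.0000−0.0000)/(220.4496−130.6368)=0.0000; B=V−Δ·S=0.0000
Node (3,3) S=275.5620: V=(p*·0.0000+(1−p*)·0.0000)/1.28=0.0000; Δ=(0.0000−0.0000)/(372.0087−220.4496)=0.0000; B=V−Δ·S=0.0000
Node (2,0) S=71.6800: V=(p*·0.9943+(1−p*)·7.8125)/1.28=1.4548; Δ=(0.9943−7.8125)/(96.7680−57.3440)=-0.1729; B=V−Δ·S=13.8514
Node (2,1) S=120.9600: V=(p*·0.0000+(1−p*)·0.9943)/1.28=0.0989; Δ=(0.0000−0.9943)/(163.2960−96.7680)=-0.0149; B=V−Δ·S=1.9067
Node (2,2) S=204.1200: V=(p*·0.0000+(1−p*)·0.0000)/1.28=0.0000; Δ=(0.0000−0.0000)/(275.5620−163.2960)=0.0000; B=V−Δ·S=0.0000
Node (1,0) S=89.6000: V=(p*·0.0989+(1−p*)·1.4548)/1.28=0.2121; Δ=(0.0989−1.4548)/(120.9600−71.6800)=-0.0275; B=V−Δ·S=2.6773
Node (1,1) S=151.2000: V=(p*·0.0000+(1−p*)·0.0989)/1.28=0.0098; Δ=(0.0000−0.0989)/(204.1200−120.9600)=-0.0012; B=V−Δ·S=0.1896
Node (0,0) S=112.0000: V=(p*·0.0098+(1−p*)·0.2121)/1.28=0.0278; Δ=(0.0098−0.2121)/(151.2000−89.6000)=-0.0033; B=V−Δ·S=0.3955
Sanity check at the root: Δ(0,0)·S0 + B(0,0) reproduces V0 = 0.0278.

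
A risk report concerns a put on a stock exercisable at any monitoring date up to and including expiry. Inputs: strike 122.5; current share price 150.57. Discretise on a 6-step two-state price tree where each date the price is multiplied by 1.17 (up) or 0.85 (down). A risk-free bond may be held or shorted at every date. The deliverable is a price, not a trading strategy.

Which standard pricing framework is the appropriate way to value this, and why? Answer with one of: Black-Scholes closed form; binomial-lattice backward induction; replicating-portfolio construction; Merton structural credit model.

Key observation: the defining feature is the embedded early-exercise option across 6 discrete dates on the spot-150.57 tree; pricing the strike-122.5 put means working backward with an exercise test at every node.

framework: binomial-lattice backward induction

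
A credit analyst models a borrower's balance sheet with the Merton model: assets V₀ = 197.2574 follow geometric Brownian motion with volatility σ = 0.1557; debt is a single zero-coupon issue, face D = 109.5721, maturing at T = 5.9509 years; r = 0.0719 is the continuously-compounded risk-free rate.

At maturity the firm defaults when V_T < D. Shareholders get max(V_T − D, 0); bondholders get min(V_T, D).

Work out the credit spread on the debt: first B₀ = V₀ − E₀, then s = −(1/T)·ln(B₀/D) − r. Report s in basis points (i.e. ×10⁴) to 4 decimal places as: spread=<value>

Equity is a call on the firm's assets struck at D = 109.5721:
d₁ = [ln(V₀/D) + (r + σ²/2)T] / (σ√T)
   = [ln(197.2574/109.5721) + (0.0719 + 0.5·0.1557²)·5.9509] / (0.1557·√5.9509)
   = [0.587927 + 0.500002] / 0.379822 = 2.864313
d₂ = d₁ − σ√T = 2.864313 − 0.379822 = 2.484491
N(d₁) = 0.997910,  N(d₂) = 0.993513,  e^(−rT) = 0.651896
E₀ = V₀·N(d₁) − D·e^(−rT)·N(d₂)
   = 197.2574·0.997910 − 109.5721·0.651896·0.993513 = 125.878917
B₀ = V₀ − E₀ = 197.2574 − 125.878917 = 71.378483
spread = −(1/T)·ln(B₀/D) − r = −(1/5.9509)·ln(71.378483/109.5721) − 0.0719 = 0.00012042
in basis points: 0.00012042 × 10⁴ = 1.2042 bp

spread=1.2042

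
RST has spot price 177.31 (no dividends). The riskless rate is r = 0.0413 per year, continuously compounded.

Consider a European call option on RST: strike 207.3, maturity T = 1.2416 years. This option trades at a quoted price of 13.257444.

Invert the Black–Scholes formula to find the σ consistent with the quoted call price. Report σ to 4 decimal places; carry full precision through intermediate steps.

sigma = 0.2617

At σ = 0.2617 the Black–Scholes value reproduces the quote:
σ√T = 0.2617·√1.2416 = 0.291605
d₁ = (ln(S/K) + (r+σ²/2)T) / (σ√T) = (ln(177.31/207.3) + (0.0413+0.2617²/2)·1.2416) / 0.291605 = (-0.156267 + 0.093795) / 0.291605 = -0.214237
d₂ = d₁ − σ√T = -0.214237 − 0.291605 = -0.505842
e^{−rT} = 0.950014
N(d₁) = 0.415181,  N(d₂) = 0.306484
V = S·N(d₁) − K·e^{−rT}·N(d₂) = 73.615731 − 60.358287 = 13.257444 (the quoted price), and the Black–Scholes price is strictly increasing in σ, so σ is unique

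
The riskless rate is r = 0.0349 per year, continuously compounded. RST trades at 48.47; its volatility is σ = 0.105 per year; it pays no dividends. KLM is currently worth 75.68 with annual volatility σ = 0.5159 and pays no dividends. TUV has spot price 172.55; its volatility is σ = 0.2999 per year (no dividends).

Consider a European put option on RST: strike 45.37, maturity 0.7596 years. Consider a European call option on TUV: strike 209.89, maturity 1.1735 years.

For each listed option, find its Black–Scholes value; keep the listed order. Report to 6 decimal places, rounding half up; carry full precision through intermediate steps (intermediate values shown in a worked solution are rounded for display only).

[RST put K=45.37]
σ√T = 0.105·√0.7596 = 0.091513
d₁ = (ln(S/K) + (r+σ²/2)T) / (σ√T) = (ln(48.47/45.37) + (0.0349+0.105²/2)·0.7596) / 0.091513 = (0.066094 + 0.030697) / 0.091513 = 1.057681
d₂ = d₁ − σ√T = 1.057681 − 0.091513 = 0.966168
e^{−rT} = 0.973838
N(−d₁) = 0.145101,  N(−d₂) = 0.166980
price = K·e^{−rT}·N(−d₂) − S·N(−d₁) = 7.377690 − 7.033024 = 0.344666
[TUV call K=209.89]
σ√T = 0.2999·√1.1735 = 0.324876
d₁ = (ln(S/K) + (r+σ²/2)T) / (σ√T) = (ln(172.55/209.89) + (0.0349+0.2999²/2)·1.1735) / 0.324876 = (-0.195897 + 0.093727) / 0.324876 = -0.314486
d₂ = d₁ − σ√T = -0.314486 − 0.324876 = -0.639362
e^{−rT} = 0.959872
N(d₁) = 0.376576,  N(d₂) = 0.261294
price = S·N(d₁) − K·e^{−rT}·N(d₂) = 64.978176 − 52.642187 = 12.335989

price(RST put K=45.37) = 0.344666
price(TUV call K=209.89) = 12.335989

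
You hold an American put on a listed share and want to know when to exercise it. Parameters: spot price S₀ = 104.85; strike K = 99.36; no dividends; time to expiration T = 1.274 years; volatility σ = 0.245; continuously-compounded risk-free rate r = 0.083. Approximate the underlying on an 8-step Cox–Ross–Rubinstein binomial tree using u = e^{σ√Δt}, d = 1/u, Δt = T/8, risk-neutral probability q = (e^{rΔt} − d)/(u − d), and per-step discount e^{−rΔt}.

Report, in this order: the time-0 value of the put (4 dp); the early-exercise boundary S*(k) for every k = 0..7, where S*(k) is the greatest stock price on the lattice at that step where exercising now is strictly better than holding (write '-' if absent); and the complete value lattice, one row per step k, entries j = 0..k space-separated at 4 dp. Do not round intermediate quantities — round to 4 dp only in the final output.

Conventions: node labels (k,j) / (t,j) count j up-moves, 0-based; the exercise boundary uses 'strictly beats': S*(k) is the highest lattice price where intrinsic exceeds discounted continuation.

Δt=0.15925, u=1.10271, d=0.90686, q=0.54351, disc=e^(-rΔt)=0.98687
k=8 terminal: V=max(K-S,0) → 51.3999 41.0420 28.4472 13.1324 0.0000 0.0000 0.0000 0.0000 0.0000
k=7: j=0 S=52.8861 intr=46.4739 cont=45.1692 V=46.4739[EX]; j=1 S=64.3078 intr=35.0522 cont=33.7476 V=35.0522[EX]; j=2 S=78.1962 intr=21.1638 cont=19.8592 V=21.1638[EX]; j=3 S=95.0840 intr=4.2760 cont=5.9160 V=5.9160[hold]; j=4 S=115.6191 intr=0.0000 cont=0.0000 V=0.0000[hold]; j=5 S=140.5890 intr=0.0000 cont=0.0000 V=0.0000[hold]; j=6 S=170.9517 intr=0.0000 cont=0.0000 V=0.0000[hold]; j=7 S=207.8717 intr=0.0000 cont=0.0000 V=0.0000[hold]  S*(7)=78.1962
k=6: j=0 S=58.3180 intr=41.0420 cont=39.7373 V=41.0420[EX]; j=1 S=70.9128 intr=28.4472 cont=27.1426 V=28.4472[EX]; j=2 S=86.2276 intr=13.1324 cont=12.7074 V=13.1324[EX]; j=3 S=104.8500 intr=0.0000 cont=2.6651 V=2.6651[hold]; j=4 S=127.4942 intr=0.0000 cont=0.0000 V=0.0000[hold]; j=5 S=155.0288 intr=0.0000 cont=0.0000 V=0.0000[hold]; j=6 S=188.5100 intr=0.0000 cont=0.0000 V=0.0000[hold]  S*(6)=86.2276
k=5: j=0 S=64.3078 intr=35.0522 cont=33.7476 V=35.0522[EX]; j=1 S=78.1962 intr=21.1638 cont=19.8592 V=21.1638[EX]; j=2 S=95.0840 intr=4.2760 cont=7.3455 V=7.3455[hold]; j=3 S=115.6191 intr=0.0000 cont=1.2006 V=1.2006[hold]; j=4 S=140.5890 intr=0.0000 cont=0.0000 V=0.0000[hold]; j=5 S=170.9517 intr=0.0000 cont=0.0000 V=0.0000[hold]  S*(5)=78.1962
k=4: j=0 S=70.9128 intr=28.4472 cont=27.1426 V=28.4472[EX]; j=1 S=86.2276 intr=13.1324 cont=13.4741 V=13.4741[hold]; j=2 S=104.8500 intr=0.0000 cont=3.9531 V=3.9531[hold]; j=3 S=127.4942 intr=0.0000 cont=0.5409 V=0.5409[hold]; j=4 S=155.0288 intr=0.0000 cont=0.0000 V=0.0000[hold]  S*(4)=70.9128
k=3: j=0 S=78.1962 intr=21.1638 cont=20.0425 V=21.1638[EX]; j=1 S=95.0840 intr=4.2760 cont=8.1903 V=8.1903[hold]; j=2 S=115.6191 intr=0.0000 cont=2.0710 V=2.0710[hold]; j=3 S=140.5890 intr=0.0000 cont=0.2437 V=0.2437[hold]  S*(3)=78.1962
k=2: j=0 S=86.2276 intr=13.1324 cont=13.9273 V=13.9273[hold]; j=1 S=104.8500 intr=0.0000 cont=4.8005 V=4.8005[hold]; j=2 S=127.4942 intr=0.0000 cont=1.0636 V=1.0636[hold]  S*(2)=-
k=1: j=0 S=95.0840 intr=4.2760 cont=8.8490 V=8.8490[hold]; j=1 S=115.6191 intr=0.0000 cont=2.7331 V=2.7331[hold]  S*(1)=-
k=0: j=0 S=104.8500 intr=0.0000 cont=5.4524 V=5.4524[hold]  S*(0)=-

price = 5.4524
boundary = - - - 78.1962 70.9128 78.1962 86.2276 78.1962
tree:
5.4524
8.8490 2.7331
13.9273 4.8005 1.0636
21.1638 8.1903 2.0710 0.2437
28.4472 13.4741 3.9531 0.5409 0.0000
35.0522 21.1638 7.3455 1.2006 0.0000 0.0000
41.0420 28.4472 13.1324 2.6651 0.0000 0.0000 0.0000
46.4739 35.0522 21.1638 5.9160 0.0000 0.0000 0.0000 0.0000
51.3999 41.0420 28.4472 13.1324 0.0000 0.0000 0.0000 0.0000 0.0000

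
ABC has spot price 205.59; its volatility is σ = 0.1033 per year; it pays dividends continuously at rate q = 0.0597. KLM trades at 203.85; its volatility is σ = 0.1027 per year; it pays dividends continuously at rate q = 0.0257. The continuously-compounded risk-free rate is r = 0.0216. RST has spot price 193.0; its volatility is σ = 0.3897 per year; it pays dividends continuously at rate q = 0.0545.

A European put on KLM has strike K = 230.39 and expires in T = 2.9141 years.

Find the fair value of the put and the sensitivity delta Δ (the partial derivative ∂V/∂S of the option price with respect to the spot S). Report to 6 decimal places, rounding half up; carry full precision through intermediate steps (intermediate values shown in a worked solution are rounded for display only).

σ√T = 0.1027·√2.9141 = 0.175316
d₁ = (ln(S/K) + (r−q+σ²/2)T) / (σ√T) = (ln(203.85/230.39) + (0.0216−0.0257+0.1027²/2)·2.9141) / 0.175316 = (-0.122389 + 0.003420) / 0.175316 = -0.678596
d₂ = d₁ − σ√T = -0.678596 − 0.175316 = -0.853912
e^{−rT} = 0.938996
e^{−qT} = 0.927843
N(−d₁) = 0.751303,  N(−d₂) = 0.803423
Put price V = K·e^{−rT}·N(−d₂) − S·e^{−qT}·N(−d₁) = 173.808691 − 142.102089 = 31.706602
Δ = −e^{−qT}·N(−d₁) = -0.697091

price = 31.706602
Δ = -0.697091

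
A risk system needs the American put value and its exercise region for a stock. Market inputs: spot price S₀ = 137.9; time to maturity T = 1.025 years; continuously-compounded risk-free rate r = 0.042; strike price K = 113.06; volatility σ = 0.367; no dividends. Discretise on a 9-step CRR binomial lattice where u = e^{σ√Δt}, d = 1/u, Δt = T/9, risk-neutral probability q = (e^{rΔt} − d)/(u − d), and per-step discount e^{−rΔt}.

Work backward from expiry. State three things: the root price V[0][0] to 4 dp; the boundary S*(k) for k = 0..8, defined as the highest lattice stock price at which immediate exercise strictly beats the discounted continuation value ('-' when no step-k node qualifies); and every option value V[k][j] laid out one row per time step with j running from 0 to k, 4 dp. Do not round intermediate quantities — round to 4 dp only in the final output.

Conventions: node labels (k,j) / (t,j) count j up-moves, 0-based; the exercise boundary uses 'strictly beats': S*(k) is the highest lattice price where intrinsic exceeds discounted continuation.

price = 7.3397
boundary = - - - - - 74.2371 65.5892 74.2371 84.0252
tree:
7.3397
10.8786 3.7045
15.7127 5.9214 1.4185
22.0244 9.2551 2.4872 0.3129
29.8203 14.0738 4.2981 0.6145 0.0000
38.8229 20.6822 7.2892 1.2069 0.0000 0.0000
47.4708 29.1134 12.0530 2.3704 0.0000 0.0000 0.0000
55.1113 38.8229 19.2277 4.6553 0.0000 0.0000 0.0000 0.0000
61.8618 47.4708 29.0348 9.1428 0.0000 0.0000 0.0000 0.0000 0.0000
67.8259 55.1113 38.8229 17.9561 0.0000 0.0000 0.0000 0.0000 0.0000 0.0000

Δt=0.11389  u=1.13185  d=0.88351  q=0.48838  discount=0.99523
step 9 (expiry): payoffs max(K−S,0) = 67.8259 55.1113 38.8229 17.9561 0.0000 0.0000 0.0000 0.0000 0.0000 0.0000
step 8: (k=8,j=0): S=51.1982, K−S=61.8618, hold=61.3223 ⇒ V=61.8618 exercise | (k=8,j=1): S=65.5892, K−S=47.4708, hold=46.9313 ⇒ V=47.4708 exercise | (k=8,j=2): S=84.0252, K−S=29.0348, hold=28.4953 ⇒ V=29.0348 exercise | (k=8,j=3): S=107.6433, K−S=5.4167, hold=9.1428 ⇒ V=9.1428 continue | (k=8,j=4): S=137.9000, K−S=0.0000, hold=0.0000 ⇒ V=0.0000 continue | (k=8,j=5): S=176.6614, K−S=0.0000, hold=0.0000 ⇒ V=0.0000 continue | (k=8,j=6): S=226.3180, K−S=0.0000, hold=0.0000 ⇒ V=0.0000 continue | (k=8,j=7): S=289.9322, K−S=0.0000, hold=0.0000 ⇒ V=0.0000 continue | (k=8,j=8): S=371.4273, K−S=0.0000, hold=0.0000 ⇒ V=0.0000 continue  boundary S*=84.0252
step 7: (k=7,j=0): S=57.9487, K−S=55.1113, hold=54.5718 ⇒ V=55.1113 exercise | (k=7,j=1): S=74.2371, K−S=38.8229, hold=38.2834 ⇒ V=38.8229 exercise | (k=7,j=2): S=95.1039, K−S=17.9561, hold=19.2277 ⇒ V=19.2277 continue | (k=7,j=3): S=121.8360, K−S=0.0000, hold=4.6553 ⇒ V=4.6553 continue | (k=7,j=4): S=156.0821, K−S=0.0000, hold=0.0000 ⇒ V=0.0000 continue | (k=7,j=5): S=199.9541, K−S=0.0000, hold=0.0000 ⇒ V=0.0000 continue | (k=7,j=6): S=256.1579, K−S=0.0000, hold=0.0000 ⇒ V=0.0000 continue | (k=7,j=7): S=328.1596, K−S=0.0000, hold=0.0000 ⇒ V=0.0000 continue  boundary S*=74.2371
step 6: (k=6,j=0): S=65.5892, K−S=47.4708, hold=46.9313 ⇒ V=47.4708 exercise | (k=6,j=1): S=84.0252, K−S=29.0348, hold=29.1134 ⇒ V=29.1134 continue | (k=6,j=2): S=107.6433, K−S=5.4167, hold=12.0530 ⇒ V=12.0530 continue | (k=6,j=3): S=137.9000, K−S=0.0000, hold=2.3704 ⇒ V=2.3704 continue | (k=6,j=4): S=176.6614, K−S=0.0000, hold=0.0000 ⇒ V=0.0000 continue | (k=6,j=5): S=226.3180, K−S=0.0000, hold=0.0000 ⇒ V=0.0000 continue | (k=6,j=6): S=289.9322, K−S=0.0000, hold=0.0000 ⇒ V=0.0000 continue  boundary S*=65.5892
step 5: (k=5,j=0): S=74.2371, K−S=38.8229, hold=38.3216 ⇒ V=38.8229 exercise | (k=5,j=1): S=95.1039, K−S=17.9561, hold=20.6822 ⇒ V=20.6822 continue | (k=5,j=2): S=121.8360, K−S=0.0000, hold=7.2892 ⇒ V=7.2892 continue | (k=5,j=3): S=156.0821, K−S=0.0000, hold=1.2069 ⇒ V=1.2069 continue | (k=5,j=4): S=199.9541, K−S=0.0000, hold=0.0000 ⇒ V=0.0000 continue | (k=5,j=5): S=256.1579, K−S=0.0000, hold=0.0000 ⇒ V=0.0000 continue  boundary S*=74.2371
step 4: (k=4,j=0): S=84.0252, K−S=29.0348, hold=29.8203 ⇒ V=29.8203 continue | (k=4,j=1): S=107.6433, K−S=5.4167, hold=14.0738 ⇒ V=14.0738 continue | (k=4,j=2): S=137.9000, K−S=0.0000, hold=4.2981 ⇒ V=4.2981 continue | (k=4,j=3): S=176.6614, K−S=0.0000, hold=0.6145 ⇒ V=0.6145 continue | (k=4,j=4): S=226.3180, K−S=0.0000, hold=0.0000 ⇒ V=0.0000 continue  boundary S*=-
step 3: (k=3,j=0): S=95.1039, K−S=17.9561, hold=22.0244 ⇒ V=22.0244 continue | (k=3,j=1): S=121.8360, K−S=0.0000, hold=9.2551 ⇒ V=9.2551 continue | (k=3,j=2): S=156.0821, K−S=0.0000, hold=2.4872 ⇒ V=2.4872 continue | (k=3,j=3): S=199.9541, K−S=0.0000, hold=0.3129 ⇒ V=0.3129 continue  boundary S*=-
step 2: (k=2,j=0): S=107.6433, K−S=5.4167, hold=15.7127 ⇒ V=15.7127 continue | (k=2,j=1): S=137.9000, K−S=0.0000, hold=5.9214 ⇒ V=5.9214 continue | (k=2,j=2): S=176.6614, K−S=0.0000, hold=1.4185 ⇒ V=1.4185 continue  boundary S*=-
step 1: (k=1,j=0): S=121.8360, K−S=0.0000, hold=10.8786 ⇒ V=10.8786 continue | (k=1,j=1): S=156.0821, K−S=0.0000, hold=3.7045 ⇒ V=3.7045 continue  boundary S*=-
step 0: (k=0,j=0): S=137.9000, K−S=0.0000, hold=7.3397 ⇒ V=7.3397 continue  boundary S*=-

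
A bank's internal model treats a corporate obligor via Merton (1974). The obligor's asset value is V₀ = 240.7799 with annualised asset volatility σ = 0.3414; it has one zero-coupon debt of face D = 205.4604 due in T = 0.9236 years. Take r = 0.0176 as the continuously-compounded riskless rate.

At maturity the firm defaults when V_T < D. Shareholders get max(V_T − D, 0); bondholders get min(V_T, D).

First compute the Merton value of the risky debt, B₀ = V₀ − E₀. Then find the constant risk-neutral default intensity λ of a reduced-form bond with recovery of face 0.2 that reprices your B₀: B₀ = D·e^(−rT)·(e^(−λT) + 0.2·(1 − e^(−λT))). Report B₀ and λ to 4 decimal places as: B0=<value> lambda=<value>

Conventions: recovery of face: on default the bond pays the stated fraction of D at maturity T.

B0=188.6484 lambda=0.0944

Apply the equity-as-call identities (strike 205.4604, horizon 0.9236 years):
d₁ = [ln(V₀/D) + (r + σ²/2)T] / (σ√T)
   = [ln(240.7799/205.4604) + (0.0176 + 0.5·0.3414²)·0.9236] / (0.3414·√0.9236)
   = [0.158630 + 0.070080] / 0.328099 = 0.697075
d₂ = d₁ − σ√T = 0.697075 − 0.328099 = 0.368976
N(d₁) = 0.757122,  N(d₂) = 0.643927,  e^(−rT) = 0.983876
E₀ = V₀·N(d₁) − D·e^(−rT)·N(d₂)
   = 240.7799·0.757122 − 205.4604·0.983876·0.643927 = 52.131494
B₀ = V₀ − E₀ = 240.7799 − 52.131494 = 188.648406
e^(−λT) = (B₀·e^(rT)/D − 0.2)/(1 − 0.2) = (188.6484·1.016388/205.4604 − 0.2)/0.8 = 0.91652654
λ = −ln(0.91652654)/0.9236 = 0.094374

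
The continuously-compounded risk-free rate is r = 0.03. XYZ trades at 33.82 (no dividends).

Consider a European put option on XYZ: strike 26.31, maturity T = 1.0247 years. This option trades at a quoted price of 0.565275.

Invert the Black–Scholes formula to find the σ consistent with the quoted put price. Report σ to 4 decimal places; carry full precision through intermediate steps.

sigma = 0.2610

At σ = 0.2610 the Black–Scholes value reproduces the quote:
σ√T = 0.261·√1.0247 = 0.264204
d₁ = (ln(S/K) + (r+σ²/2)T) / (σ√T) = (ln(33.82/26.31) + (0.03+0.261²/2)·1.0247) / 0.264204 = (0.251103 + 0.065643) / 0.264204 = 1.198871
d₂ = d₁ − σ√T = 1.198871 − 0.264204 = 0.934667
e^{−rT} = 0.969727
N(−d₁) = 0.115289,  N(−d₂) = 0.174980
V = K·e^{−rT}·N(−d₂) − S·N(−d₁) = 4.464353 − 3.899078 = 0.565275 (the quoted price), and the Black–Scholes price is strictly increasing in σ, so σ is unique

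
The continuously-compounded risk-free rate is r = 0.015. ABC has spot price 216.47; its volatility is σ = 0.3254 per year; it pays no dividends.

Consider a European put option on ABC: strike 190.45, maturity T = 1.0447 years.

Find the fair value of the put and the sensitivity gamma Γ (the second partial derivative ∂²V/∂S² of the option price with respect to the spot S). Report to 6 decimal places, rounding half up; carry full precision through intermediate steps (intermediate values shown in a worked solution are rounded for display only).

σ√T = 0.3254·√1.0447 = 0.332593
d₁ = (ln(S/K) + (r+σ²/2)T) / (σ√T) = (ln(216.47/190.45) + (0.015+0.3254²/2)·1.0447) / 0.332593 = (0.128062 + 0.070980) / 0.332593 = 0.598455
d₂ = d₁ − σ√T = 0.598455 − 0.332593 = 0.265861
e^{−rT} = 0.984452
N(−d₁) = 0.274768,  N(−d₂) = 0.395173
Put price V = K·e^{−rT}·N(−d₂) − S·N(−d₁) = 74.090519 − 59.479105 = 14.611414
φ(d₁) = (1/√(2π))·e^{−d₁²/2} = 0.333533
Γ = φ(d₁) / (S·σ·√T) = 0.004633

price = 14.611414
Γ = 0.004633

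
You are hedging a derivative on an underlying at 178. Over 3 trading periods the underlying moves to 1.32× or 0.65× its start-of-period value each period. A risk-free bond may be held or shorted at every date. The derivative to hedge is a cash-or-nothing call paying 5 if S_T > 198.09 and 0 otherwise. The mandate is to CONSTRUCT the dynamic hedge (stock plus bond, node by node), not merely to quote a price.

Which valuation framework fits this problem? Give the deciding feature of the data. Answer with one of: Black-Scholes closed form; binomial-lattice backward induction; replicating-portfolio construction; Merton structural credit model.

Key observation: the mandate to exhibit the hedge at every date and state singles out the replicating-portfolio construction on the 3-period tree with factors 1.32 and 0.65 from 178.

framework: replicating-portfolio construction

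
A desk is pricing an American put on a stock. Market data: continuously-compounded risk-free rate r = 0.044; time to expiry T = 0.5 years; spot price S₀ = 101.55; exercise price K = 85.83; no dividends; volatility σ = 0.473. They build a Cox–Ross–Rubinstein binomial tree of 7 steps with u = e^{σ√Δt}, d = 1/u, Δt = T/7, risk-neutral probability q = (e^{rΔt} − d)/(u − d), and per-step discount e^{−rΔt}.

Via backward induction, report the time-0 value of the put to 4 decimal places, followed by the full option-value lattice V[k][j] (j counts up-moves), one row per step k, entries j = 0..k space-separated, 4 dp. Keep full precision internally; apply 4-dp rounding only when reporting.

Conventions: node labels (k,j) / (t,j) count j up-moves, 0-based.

price = 5.4633
tree:
5.4633
8.3657 2.3656
12.4514 4.0095 0.6062
17.8889 6.6625 1.1714 0.0000
24.5843 10.7775 2.2636 0.0000 0.0000
31.8573 16.7741 4.3739 0.0000 0.0000 0.0000
38.2666 24.5843 8.4517 0.0000 0.0000 0.0000 0.0000
43.9148 31.8573 16.3313 0.0000 0.0000 0.0000 0.0000 0.0000

Δt=0.07143, u=1.13475, d=0.88125, q=0.48086, disc=e^(-rΔt)=0.99686
k=7 terminal: V=max(K-S,0) → 43.9148 31.8573 16.3313 0.0000 0.0000 0.0000 0.0000 0.0000
k=6: j=0 S=47.5634 intr=38.2666 cont=37.9973 V=38.2666[EX]; j=1 S=61.2457 intr=24.5843 cont=24.3150 V=24.5843[EX]; j=2 S=78.8638 intr=6.9662 cont=8.4517 V=8.4517[hold]; j=3 S=101.5500 intr=0.0000 cont=0.0000 V=0.0000[hold]; j=4 S=130.7622 intr=0.0000 cont=0.0000 V=0.0000[hold]; j=5 S=168.3777 intr=0.0000 cont=0.0000 V=0.0000[hold]; j=6 S=216.8138 intr=0.0000 cont=0.0000 V=0.0000[hold]
k=5: j=0 S=53.9727 intr=31.8573 cont=31.5880 V=31.8573[EX]; j=1 S=69.4987 intr=16.3313 cont=16.7741 V=16.7741[hold]; j=2 S=89.4909 intr=0.0000 cont=4.3739 V=4.3739[hold]; j=3 S=115.2341 intr=0.0000 cont=0.0000 V=0.0000[hold]; j=4 S=148.3827 intr=0.0000 cont=0.0000 V=0.0000[hold]; j=5 S=191.0670 intr=0.0000 cont=0.0000 V=0.0000[hold]
k=4: j=0 S=61.2457 intr=24.5843 cont=24.5272 V=24.5843[EX]; j=1 S=78.8638 intr=6.9662 cont=10.7775 V=10.7775[hold]; j=2 S=101.5500 intr=0.0000 cont=2.2636 V=2.2636[hold]; j=3 S=130.7622 intr=0.0000 cont=0.0000 V=0.0000[hold]; j=4 S=168.3777 intr=0.0000 cont=0.0000 V=0.0000[hold]
k=3: j=0 S=69.4987 intr=16.3313 cont=17.8889 V=17.8889[hold]; j=1 S=89.4909 intr=0.0000 cont=6.6625 V=6.6625[hold]; j=2 S=115.2341 intr=0.0000 cont=1.1714 V=1.1714[hold]; j=3 S=148.3827 intr=0.0000 cont=0.0000 V=0.0000[hold]
k=2: j=0 S=78.8638 intr=6.9662 cont=12.4514 V=12.4514[hold]; j=1 S=101.5500 intr=0.0000 cont=4.0095 V=4.0095[hold]; j=2 S=130.7622 intr=0.0000 cont=0.6062 V=0.6062[hold]
k=1: j=0 S=89.4909 intr=0.0000 cont=8.3657 V=8.3657[hold]; j=1 S=115.2341 intr=0.0000 cont=2.3656 V=2.3656[hold]
k=0: j=0 S=101.5500 intr=0.0000 cont=5.4633 V=5.4633[hold]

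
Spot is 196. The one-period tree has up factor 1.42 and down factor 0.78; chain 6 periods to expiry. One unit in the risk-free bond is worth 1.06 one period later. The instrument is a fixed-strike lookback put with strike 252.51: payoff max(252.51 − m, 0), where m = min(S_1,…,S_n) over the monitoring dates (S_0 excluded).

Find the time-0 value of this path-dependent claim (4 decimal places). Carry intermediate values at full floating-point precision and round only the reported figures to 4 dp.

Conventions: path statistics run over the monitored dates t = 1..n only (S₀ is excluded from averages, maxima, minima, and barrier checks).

price = 74.4441

With p* = (R−d)/(u−d) = 0.4375, sum probability × payoff across the paths and divide by R^6.
Enumerate all 2^6 = 64 price paths (U = up ×1.42, D = down ×0.78); each path with k up-moves has probability p*^k·(1−p*)^(6−k).
DDDDDD: m=44.1391, payoff=208.3709, prob=0.031676
UDDDDD: m=80.3558, payoff=172.1542, prob=0.024637
DUDDDD: m=80.3558, payoff=172.1542, prob=0.024637
UUDDDD: m=146.2888, payoff=106.2212, prob=0.019162
DDUDDD: m=80.3558, payoff=172.1542, prob=0.024637
UDUDDD: m=146.2888, payoff=106.2212, prob=0.019162
DUUDDD: m=146.2888, payoff=106.2212, prob=0.019162
UUUDDD: m=266.3207, payoff=0.0000, prob=0.014904
DDDUDD: m=80.3558, payoff=172.1542, prob=0.024637
UDDUDD: m=146.2888, payoff=106.2212, prob=0.019162
DUDUDD: m=146.2888, payoff=106.2212, prob=0.019162
UUDUDD: m=266.3207, payoff=0.0000, prob=0.014904
DDUUDD: m=119.2464, payoff=133.2636, prob=0.019162
UDUUDD: m=217.0896, payoff=35.4204, prob=0.014904
DUUUDD: m=152.8800, payoff=99.6300, prob=0.014904
UUUUDD: m=278.3200, payoff=0.0000, prob=0.011592
DDDDUD: m=72.5495, payoff=179.9605, prob=0.024637
UDDDUD: m=132.0773, payoff=120.4327, prob=0.019162
DUDDUD: m=132.0773, payoff=120.4327, prob=0.019162
UUDDUD: m=240.4484, payoff=12.0616, prob=0.014904
DDUDUD: m=119.2464, payoff=133.2636, prob=0.019162
UDUDUD: m=217.0896, payoff=35.4204, prob=0.014904
DUUDUD: m=152.8800, payoff=99.6300, prob=0.014904
UUUDUD: m=278.3200, payoff=0.0000, prob=0.011592
DDDUUD: m=93.0122, payoff=159.4978, prob=0.019162
UDDUUD: m=169.3299, payoff=83.1801, prob=0.014904
DUDUUD: m=152.8800, payoff=99.6300, prob=0.014904
UUDUUD: m=278.3200, payoff=0.0000, prob=0.011592
DDUUUD: m=119.2464, payoff=133.2636, prob=0.014904
UDUUUD: m=217.0896, payoff=35.4204, prob=0.011592
DUUUUD: m=152.8800, payoff=99.6300, prob=0.011592
UUUUUD: m=278.3200, payoff=0.0000, prob=0.009016
DDDDDU: m=56.5886, payoff=195.9214, prob=0.024637
UDDDDU: m=103.0203, payoff=149.4897, prob=0.019162
DUDDDU: m=103.0203, payoff=149.4897, prob=0.019162
UUDDDU: m=187.5498, payoff=64.9602, prob=0.014904
DDUDDU: m=103.0203, payoff=149.4897, prob=0.019162
UDUDDU: m=187.5498, payoff=64.9602, prob=0.014904
DUUDDU: m=152.8800, payoff=99.6300, prob=0.014904
UUUDDU: m=278.3200, payoff=0.0000, prob=0.011592
DDDUDU: m=93.0122, payoff=159.4978, prob=0.019162
UDDUDU: m=169.3299, payoff=83.1801, prob=0.014904
DUDUDU: m=152.8800, payoff=99.6300, prob=0.014904
UUDUDU: m=278.3200, payoff=0.0000, prob=0.011592
DDUUDU: m=119.2464, payoff=133.2636, prob=0.014904
UDUUDU: m=217.0896, payoff=35.4204, prob=0.011592
DUUUDU: m=152.8800, payoff=99.6300, prob=0.011592
UUUUDU: m=278.3200, payoff=0.0000, prob=0.009016
DDDDUU: m=72.5495, payoff=179.9605, prob=0.019162
UDDDUU: m=132.0773, payoff=120.4327, prob=0.014904
DUDDUU: m=132.0773, payoff=120.4327, prob=0.014904
UUDDUU: m=240.4484, payoff=12.0616, prob=0.011592
DDUDUU: m=119.2464, payoff=133.2636, prob=0.014904
UDUDUU: m=217.0896, payoff=35.4204, prob=0.011592
DUUDUU: m=152.8800, payoff=99.6300, prob=0.011592
UUUDUU: m=278.3200, payoff=0.0000, prob=0.009016
DDDUUU: m=93.0122, payoff=159.4978, prob=0.014904
UDDUUU: m=169.3299, payoff=83.1801, prob=0.011592
DUDUUU: m=152.8800, payoff=99.6300, prob=0.011592
UUDUUU: m=278.3200, payoff=0.0000, prob=0.009016
DDUUUU: m=119.2464, payoff=133.2636, prob=0.011592
UDUUUU: m=217.0896, payoff=35.4204, prob=0.009016
DUUUUU: m=152.8800, payoff=99.6300, prob=0.009016
UUUUUU: m=278.3200, payoff=0.0000, prob=0.007012
Price = Σ prob·payoff / R^6 = 105.600443 / 1.418519 = 74.4441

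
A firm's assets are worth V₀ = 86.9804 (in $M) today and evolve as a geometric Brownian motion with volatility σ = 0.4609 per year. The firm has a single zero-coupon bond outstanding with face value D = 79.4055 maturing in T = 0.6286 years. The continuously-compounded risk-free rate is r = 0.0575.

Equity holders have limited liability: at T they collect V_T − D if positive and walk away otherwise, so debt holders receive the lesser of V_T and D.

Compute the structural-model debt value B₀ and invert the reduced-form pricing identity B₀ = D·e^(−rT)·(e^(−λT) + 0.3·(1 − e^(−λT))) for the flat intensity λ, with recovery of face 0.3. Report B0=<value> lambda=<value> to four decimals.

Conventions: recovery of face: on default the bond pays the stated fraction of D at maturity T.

B0=69.2242 lambda=0.2350

With assets at 86.9804 and a single debt payment of 79.4055 at 0.6286 years:
d₁ = [ln(V₀/D) + (r + σ²/2)T] / (σ√T)
   = [ln(86.9804/79.4055) + (0.0575 + 0.5·0.4609²)·0.6286] / (0.4609·√0.6286)
   = [0.091115 + 0.102911] / 0.365421 = 0.530965
d₂ = d₁ − σ√T = 0.530965 − 0.365421 = 0.165544
N(d₁) = 0.702279,  N(d₂) = 0.565742,  e^(−rT) = 0.964501
E₀ = V₀·N(d₁) − D·e^(−rT)·N(d₂)
   = 86.9804·0.702279 − 79.4055·0.964501·0.565742 = 17.756167
B₀ = V₀ − E₀ = 86.9804 − 17.756167 = 69.224233
e^(−λT) = (B₀·e^(rT)/D − 0.3)/(1 − 0.3) = (69.2242·1.036806/79.4055 − 0.3)/0.7 = 0.86266770
λ = −ln(0.86266770)/0.6286 = 0.235008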